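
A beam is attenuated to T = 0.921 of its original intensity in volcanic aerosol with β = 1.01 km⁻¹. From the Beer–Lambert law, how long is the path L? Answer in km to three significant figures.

0.0815 km

Beer–Lambert: T = exp(−βL) ⇒ L = −ln(T)/β = −ln(0.921)/1.01 = 0.0823/1.01 = 0.08148 km.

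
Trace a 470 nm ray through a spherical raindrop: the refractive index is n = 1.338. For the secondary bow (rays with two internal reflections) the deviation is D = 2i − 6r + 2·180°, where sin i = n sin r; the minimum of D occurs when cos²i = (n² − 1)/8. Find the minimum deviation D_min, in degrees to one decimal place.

cos²i = (1.79024 − 1)/8 = 0.09878; i = arccos(0.31429) = 71.682°.
sin r = sin 71.682°/1.338 = 0.70951; r = 45.195°.
D_min = 2·71.682° − 6·45.195° + 360° = 232.193°.

232.2°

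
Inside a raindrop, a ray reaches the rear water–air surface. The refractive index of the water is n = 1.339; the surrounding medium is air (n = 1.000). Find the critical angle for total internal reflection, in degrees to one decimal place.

48.3°

sin θ_c = n_air / n = 1.000 / 1.339 = 0.7468.
θ_c = arcsin(0.7468) = 48.32°.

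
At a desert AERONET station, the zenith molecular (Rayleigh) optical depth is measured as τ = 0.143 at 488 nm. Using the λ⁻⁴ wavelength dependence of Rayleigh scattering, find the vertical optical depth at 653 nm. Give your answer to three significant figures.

τ(653 nm) = τ(488 nm) × (488/653)⁴ = 0.143 × (0.7473)⁴ = 0.143 × 0.3119 = 0.0446.

0.0446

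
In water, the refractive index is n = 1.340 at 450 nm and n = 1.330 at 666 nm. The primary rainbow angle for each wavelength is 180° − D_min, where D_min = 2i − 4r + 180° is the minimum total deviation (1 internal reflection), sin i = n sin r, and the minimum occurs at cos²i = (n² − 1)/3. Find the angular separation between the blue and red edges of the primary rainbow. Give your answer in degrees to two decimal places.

At 450 nm (n = 1.340): cos²i = 0.26520 → i = 59.004°, r = 39.770°, D_min = 138.929°, rainbow angle = 41.071°.
At 666 nm (n = 1.330): cos²i = 0.25630 → i = 59.585°, r = 40.422°, D_min = 137.484°, rainbow angle = 42.516°.
Angular width = |41.071° − 42.516°| = 1.445°.

1.45°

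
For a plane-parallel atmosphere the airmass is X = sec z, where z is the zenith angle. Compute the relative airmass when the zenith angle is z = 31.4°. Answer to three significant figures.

X = sec z = 1/cos 31.4° = 1/0.8536 = 1.1716.

1.17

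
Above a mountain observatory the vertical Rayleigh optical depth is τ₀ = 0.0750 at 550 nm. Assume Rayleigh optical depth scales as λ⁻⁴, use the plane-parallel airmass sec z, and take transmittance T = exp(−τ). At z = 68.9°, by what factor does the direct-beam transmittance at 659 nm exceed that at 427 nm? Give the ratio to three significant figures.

Airmass: sec 68.9° = 2.7778.
τ(659 nm) = 0.0750 × (550/659)⁴ × 2.7778 = 0.0750 × 0.4852 × 2.7778 = 0.1011.
τ(427 nm) = 0.0750 × (550/427)⁴ × 2.7778 = 0.0750 × 2.7526 × 2.7778 = 0.5735.
T(659)/T(427) = exp(τ_B − τ_A) = exp(0.4724) = 1.6038.

1.60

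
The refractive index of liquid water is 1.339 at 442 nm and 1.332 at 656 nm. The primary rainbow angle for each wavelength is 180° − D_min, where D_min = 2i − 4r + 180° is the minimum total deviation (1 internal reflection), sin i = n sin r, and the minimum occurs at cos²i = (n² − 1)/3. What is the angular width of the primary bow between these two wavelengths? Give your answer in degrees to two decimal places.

At 442 nm (n = 1.339): cos²i = 0.26431 → i = 59.062°, r = 39.834°, D_min = 138.786°, rainbow angle = 41.214°.
At 656 nm (n = 1.332): cos²i = 0.25807 → i = 59.469°, r = 40.290°, D_min = 137.776°, rainbow angle = 42.224°.
Angular width = |41.214° − 42.224°| = 1.010°.

1.01°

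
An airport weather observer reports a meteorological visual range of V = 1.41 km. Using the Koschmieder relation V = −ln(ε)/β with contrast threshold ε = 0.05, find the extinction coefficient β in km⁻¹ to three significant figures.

2.12 km⁻¹

β = −ln(0.05) / V = 2.996 / 1.41 = 2.1246 km⁻¹.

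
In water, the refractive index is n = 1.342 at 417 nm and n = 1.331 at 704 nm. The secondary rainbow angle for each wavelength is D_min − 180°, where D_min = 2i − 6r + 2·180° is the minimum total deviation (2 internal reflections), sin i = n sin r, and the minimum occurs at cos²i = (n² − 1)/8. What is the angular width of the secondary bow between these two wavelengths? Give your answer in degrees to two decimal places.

At 417 nm (n = 1.342): cos²i = 0.10012 → i = 71.554°, r = 44.981°, D_min = 233.222°, rainbow angle = 53.222°.
At 704 nm (n = 1.331): cos²i = 0.09645 → i = 71.907°, r = 45.575°, D_min = 230.365°, rainbow angle = 50.365°.
Angular width = |53.222° − 50.365°| = 2.857°.

2.86°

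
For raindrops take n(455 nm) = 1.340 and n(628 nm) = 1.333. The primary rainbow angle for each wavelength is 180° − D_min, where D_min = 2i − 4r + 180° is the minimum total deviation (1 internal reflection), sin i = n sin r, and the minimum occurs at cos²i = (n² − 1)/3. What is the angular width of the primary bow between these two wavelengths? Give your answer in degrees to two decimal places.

1.01°

At 455 nm (n = 1.340): cos²i = 0.26520 → i = 59.004°, r = 39.770°, D_min = 138.929°, rainbow angle = 41.071°.
At 628 nm (n = 1.333): cos²i = 0.25896 → i = 59.410°, r = 40.225°, D_min = 137.922°, rainbow angle = 42.078°.
Angular width = |41.071° − 42.078°| = 1.007°.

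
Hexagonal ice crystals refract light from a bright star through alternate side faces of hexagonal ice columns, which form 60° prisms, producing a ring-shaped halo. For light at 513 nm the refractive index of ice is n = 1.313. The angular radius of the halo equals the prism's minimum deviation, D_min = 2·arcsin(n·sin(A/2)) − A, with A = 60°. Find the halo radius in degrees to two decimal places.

22.07°

n·sin(A/2) = 1.313 × sin 30° = 1.313 × 0.5000 = 0.6565.
D_min = 2·arcsin(0.6565) − 60° = 2 × 41.033° − 60° = 22.067°.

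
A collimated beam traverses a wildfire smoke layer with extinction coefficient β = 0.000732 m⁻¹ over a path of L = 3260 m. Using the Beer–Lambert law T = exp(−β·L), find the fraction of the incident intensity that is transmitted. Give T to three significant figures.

τ = β·L = 0.000732 × 3260 = 2.3863.
T = exp(−2.3863) = 0.0920.

0.0920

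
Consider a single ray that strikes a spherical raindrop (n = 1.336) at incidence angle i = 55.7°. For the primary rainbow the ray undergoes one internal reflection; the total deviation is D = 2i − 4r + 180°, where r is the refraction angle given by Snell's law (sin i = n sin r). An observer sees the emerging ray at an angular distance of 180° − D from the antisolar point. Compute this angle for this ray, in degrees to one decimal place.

41.4°

sin r = sin 55.7° / 1.336 = 0.8261/1.336 = 0.6183; r = 38.19°.
D = 2·55.7° − 4·38.19° + 180° = 111.40° − 152.78° + 180° = 138.62°.
Angle from antisolar point = 180° − D = 41.38°.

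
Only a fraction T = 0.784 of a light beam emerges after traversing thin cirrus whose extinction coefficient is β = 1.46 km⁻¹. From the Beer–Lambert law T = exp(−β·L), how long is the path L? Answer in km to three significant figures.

0.167 km

Beer–Lambert: T = exp(−βL) ⇒ L = −ln(T)/β = −ln(0.784)/1.46 = 0.2433/1.46 = 0.1667 km.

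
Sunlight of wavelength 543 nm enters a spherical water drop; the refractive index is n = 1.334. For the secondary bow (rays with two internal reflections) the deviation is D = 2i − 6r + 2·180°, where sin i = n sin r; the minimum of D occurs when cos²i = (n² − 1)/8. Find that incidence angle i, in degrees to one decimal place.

cos²i = (1.334² − 1)/8 = (1.77956 − 1)/8 = 0.09744.
cos i = 0.31216, so i = 71.810°.

71.8°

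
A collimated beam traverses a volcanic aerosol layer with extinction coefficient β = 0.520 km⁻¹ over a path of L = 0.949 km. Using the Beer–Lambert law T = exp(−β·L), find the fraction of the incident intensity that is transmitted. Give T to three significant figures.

0.610

τ = β·L = 0.520 × 0.949 = 0.4935.
T = exp(−0.4935) = 0.6105.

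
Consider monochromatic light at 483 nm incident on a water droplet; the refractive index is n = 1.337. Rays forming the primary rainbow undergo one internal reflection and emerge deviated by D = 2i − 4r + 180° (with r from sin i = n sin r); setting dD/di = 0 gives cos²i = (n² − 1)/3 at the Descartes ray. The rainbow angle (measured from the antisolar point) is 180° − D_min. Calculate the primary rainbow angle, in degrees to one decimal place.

41.5°

cos²i = (1.78757 − 1)/3 = 0.26252; i = arccos(0.51237) = 59.178°.
sin r = sin 59.178°/1.337 = 0.64231; r = 39.964°.
D_min = 2·59.178° − 4·39.964° + 180° = 138.500°.
Rainbow angle = 180° − D_min = 41.500°.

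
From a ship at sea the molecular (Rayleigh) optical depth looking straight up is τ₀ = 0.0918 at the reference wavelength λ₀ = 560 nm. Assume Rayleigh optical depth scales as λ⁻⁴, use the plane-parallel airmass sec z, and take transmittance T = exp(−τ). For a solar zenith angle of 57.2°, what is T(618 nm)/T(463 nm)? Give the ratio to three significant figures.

Airmass: sec 57.2° = 1.8460.
τ(618 nm) = 0.0918 × (560/618)⁴ × 1.8460 = 0.0918 × 0.6742 × 1.8460 = 0.1143.
τ(463 nm) = 0.0918 × (560/463)⁴ × 1.8460 = 0.0918 × 2.1401 × 1.8460 = 0.3627.
T(618)/T(463) = exp(τ_B − τ_A) = exp(0.2484) = 1.2820.

1.28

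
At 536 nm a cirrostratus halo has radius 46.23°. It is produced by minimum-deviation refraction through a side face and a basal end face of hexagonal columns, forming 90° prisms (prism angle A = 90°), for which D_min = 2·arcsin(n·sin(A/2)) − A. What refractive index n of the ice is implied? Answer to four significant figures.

1.312

Rearranging: n = sin((D_min + A)/2) / sin(A/2).
(D_min + A)/2 = (46.23° + 90°)/2 = 68.115°.
n = sin 68.115° / sin 45° = 0.9279 / 0.7071 = 1.3123.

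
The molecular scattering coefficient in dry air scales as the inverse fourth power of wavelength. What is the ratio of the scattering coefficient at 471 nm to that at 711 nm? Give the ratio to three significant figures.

Rayleigh scattering ∝ λ⁻⁴, so the ratio of coefficients is the inverse fourth power of the wavelength ratio.
σ(471)/σ(711) = (711/471)⁴ = (1.5096)⁴ = 5.193.

5.19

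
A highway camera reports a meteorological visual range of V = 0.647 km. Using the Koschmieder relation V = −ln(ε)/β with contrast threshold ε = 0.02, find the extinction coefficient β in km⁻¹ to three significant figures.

β = −ln(0.02) / V = 3.912 / 0.647 = 6.0464 km⁻¹.

6.05 km⁻¹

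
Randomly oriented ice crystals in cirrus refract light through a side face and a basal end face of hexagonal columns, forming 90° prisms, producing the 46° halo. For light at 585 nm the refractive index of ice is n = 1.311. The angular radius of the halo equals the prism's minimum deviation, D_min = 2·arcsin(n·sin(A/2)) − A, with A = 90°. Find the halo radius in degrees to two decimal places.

n·sin(A/2) = 1.311 × sin 45° = 1.311 × 0.7071 = 0.9270.
D_min = 2·arcsin(0.9270) − 90° = 2 × 67.974° − 90° = 45.949°.

45.95°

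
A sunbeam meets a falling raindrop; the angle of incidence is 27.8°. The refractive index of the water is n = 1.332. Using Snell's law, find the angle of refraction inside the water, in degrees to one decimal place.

20.5°

Snell: sin θ_r = sin θ_i / n = sin 27.8° / 1.332 = 0.4664 / 1.332 = 0.3501.
θ_r = arcsin(0.3501) = 20.50°.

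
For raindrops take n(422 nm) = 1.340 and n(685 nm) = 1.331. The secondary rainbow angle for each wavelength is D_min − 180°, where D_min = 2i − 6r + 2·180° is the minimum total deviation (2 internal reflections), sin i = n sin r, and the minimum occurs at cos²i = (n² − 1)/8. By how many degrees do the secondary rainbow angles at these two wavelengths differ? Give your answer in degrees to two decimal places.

2.34°

At 422 nm (n = 1.340): cos²i = 0.09945 → i = 71.618°, r = 45.088°, D_min = 232.709°, rainbow angle = 52.709°.
At 685 nm (n = 1.331): cos²i = 0.09645 → i = 71.907°, r = 45.575°, D_min = 230.365°, rainbow angle = 50.365°.
Angular width = |52.709° − 50.365°| = 2.344°.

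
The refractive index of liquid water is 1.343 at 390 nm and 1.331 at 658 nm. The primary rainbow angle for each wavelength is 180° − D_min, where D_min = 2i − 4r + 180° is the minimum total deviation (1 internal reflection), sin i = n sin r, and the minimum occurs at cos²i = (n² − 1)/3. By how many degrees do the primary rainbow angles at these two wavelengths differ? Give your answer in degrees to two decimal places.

1.72°

At 390 nm (n = 1.343): cos²i = 0.26788 → i = 58.830°, r = 39.577°, D_min = 139.354°, rainbow angle = 40.646°.
At 658 nm (n = 1.331): cos²i = 0.25719 → i = 59.527°, r = 40.356°, D_min = 137.630°, rainbow angle = 42.370°.
Angular width = |40.646° − 42.370°| = 1.724°.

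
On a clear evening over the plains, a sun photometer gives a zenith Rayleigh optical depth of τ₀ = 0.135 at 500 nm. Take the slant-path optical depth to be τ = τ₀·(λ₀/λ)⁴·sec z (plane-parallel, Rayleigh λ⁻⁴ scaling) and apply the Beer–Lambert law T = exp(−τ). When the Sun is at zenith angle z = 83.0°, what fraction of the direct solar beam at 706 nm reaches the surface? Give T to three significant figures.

sec 83.0° = 8.2055.
τ = 0.135 × (500/706)⁴ × 8.2055 = 0.135 × 0.2516 × 8.2055 = 0.2787.
T = exp(−0.2787) = 0.7568.

0.757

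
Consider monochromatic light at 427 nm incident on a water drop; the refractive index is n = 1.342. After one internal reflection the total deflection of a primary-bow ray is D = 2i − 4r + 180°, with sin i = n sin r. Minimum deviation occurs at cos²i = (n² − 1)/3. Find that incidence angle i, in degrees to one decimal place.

cos²i = (1.342² − 1)/3 = (1.80096 − 1)/3 = 0.26699.
cos i = 0.51671, so i = 58.888°.

58.9°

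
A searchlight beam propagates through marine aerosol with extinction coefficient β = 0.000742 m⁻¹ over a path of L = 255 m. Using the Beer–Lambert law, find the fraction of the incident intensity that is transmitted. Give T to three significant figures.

0.828

τ = β·L = 0.000742 × 255 = 0.1892.
T = exp(−0.1892) = 0.8276.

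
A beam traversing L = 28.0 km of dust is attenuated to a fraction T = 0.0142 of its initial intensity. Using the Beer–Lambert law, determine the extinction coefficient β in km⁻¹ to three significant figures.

0.152 km⁻¹

Beer–Lambert: T = exp(−βL) ⇒ β = −ln(T)/L = −ln(0.0142)/28.0 = 4.2545/28.0 = 0.1519 km⁻¹.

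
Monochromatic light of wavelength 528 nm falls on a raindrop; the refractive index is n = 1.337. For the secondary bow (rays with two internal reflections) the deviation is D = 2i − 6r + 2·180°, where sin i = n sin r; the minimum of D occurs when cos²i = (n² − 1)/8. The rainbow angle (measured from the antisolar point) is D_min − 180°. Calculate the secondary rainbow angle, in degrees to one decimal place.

cos²i = (1.78757 − 1)/8 = 0.09845; i = arccos(0.31376) = 71.714°.
sin r = sin 71.714°/1.337 = 0.71017; r = 45.249°.
D_min = 2·71.714° − 6·45.249° + 360° = 231.934°.
Rainbow angle = D_min − 180° = 51.934°.

51.9°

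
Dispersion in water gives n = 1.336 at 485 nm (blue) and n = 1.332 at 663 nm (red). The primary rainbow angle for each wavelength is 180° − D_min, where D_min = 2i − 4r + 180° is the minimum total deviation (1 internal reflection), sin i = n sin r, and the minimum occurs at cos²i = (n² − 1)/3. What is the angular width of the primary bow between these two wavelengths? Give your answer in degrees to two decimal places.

0.58°

At 485 nm (n = 1.336): cos²i = 0.26163 → i = 59.236°, r = 40.029°, D_min = 138.356°, rainbow angle = 41.644°.
At 663 nm (n = 1.332): cos²i = 0.25807 → i = 59.469°, r = 40.290°, D_min = 137.776°, rainbow angle = 42.224°.
Angular width = |41.644° − 42.224°| = 0.580°.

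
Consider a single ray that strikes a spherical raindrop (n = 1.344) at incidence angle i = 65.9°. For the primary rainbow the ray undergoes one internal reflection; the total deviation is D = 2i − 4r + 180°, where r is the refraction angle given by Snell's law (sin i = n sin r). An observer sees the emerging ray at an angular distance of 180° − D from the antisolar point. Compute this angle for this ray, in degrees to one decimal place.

39.3°

sin r = sin 65.9° / 1.344 = 0.9128/1.344 = 0.6792; r = 42.78°.
D = 2·65.9° − 4·42.78° + 180° = 131.80° − 171.12° + 180° = 140.68°.
Angle from antisolar point = 180° − D = 39.32°.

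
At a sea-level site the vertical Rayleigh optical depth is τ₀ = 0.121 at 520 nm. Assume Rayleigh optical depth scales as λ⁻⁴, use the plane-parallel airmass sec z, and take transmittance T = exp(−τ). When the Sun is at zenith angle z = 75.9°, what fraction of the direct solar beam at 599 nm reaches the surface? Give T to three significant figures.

sec 75.9° = 4.1048.
τ = 0.121 × (520/599)⁴ × 4.1048 = 0.121 × 0.5679 × 4.1048 = 0.2821.
T = exp(−0.2821) = 0.7542.

0.754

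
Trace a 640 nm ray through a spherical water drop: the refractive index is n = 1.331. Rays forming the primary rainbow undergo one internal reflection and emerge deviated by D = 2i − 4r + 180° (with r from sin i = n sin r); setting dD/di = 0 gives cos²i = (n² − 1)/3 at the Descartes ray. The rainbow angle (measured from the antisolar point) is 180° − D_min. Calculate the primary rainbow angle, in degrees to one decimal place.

cos²i = (1.77156 − 1)/3 = 0.25719; i = arccos(0.50714) = 59.527°.
sin r = sin 59.527°/1.331 = 0.64753; r = 40.356°.
D_min = 2·59.527° − 4·40.356° + 180° = 137.630°.
Rainbow angle = 180° − D_min = 42.370°.

42.4°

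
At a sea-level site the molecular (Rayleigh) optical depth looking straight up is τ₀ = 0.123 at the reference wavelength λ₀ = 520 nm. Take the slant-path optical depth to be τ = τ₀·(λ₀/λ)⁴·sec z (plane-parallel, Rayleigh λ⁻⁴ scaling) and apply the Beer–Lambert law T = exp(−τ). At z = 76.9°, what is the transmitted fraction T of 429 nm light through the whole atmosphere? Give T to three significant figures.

0.310

sec 76.9° = 4.4121.
τ = 0.123 × (520/429)⁴ × 4.4121 = 0.123 × 2.1587 × 4.4121 = 1.1715.
T = exp(−1.1715) = 0.3099.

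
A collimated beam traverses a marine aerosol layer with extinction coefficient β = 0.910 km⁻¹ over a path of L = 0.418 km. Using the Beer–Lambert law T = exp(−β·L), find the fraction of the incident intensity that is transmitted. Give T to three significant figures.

τ = β·L = 0.910 × 0.418 = 0.3804.
T = exp(−0.3804) = 0.6836.

0.684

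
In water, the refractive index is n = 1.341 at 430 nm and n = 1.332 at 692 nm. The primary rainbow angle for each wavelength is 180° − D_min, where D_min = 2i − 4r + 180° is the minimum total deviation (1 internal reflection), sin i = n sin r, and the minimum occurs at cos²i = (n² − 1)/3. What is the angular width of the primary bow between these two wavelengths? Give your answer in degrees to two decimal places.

1.29°

At 430 nm (n = 1.341): cos²i = 0.26609 → i = 58.946°, r = 39.705°, D_min = 139.071°, rainbow angle = 40.929°.
At 692 nm (n = 1.332): cos²i = 0.25807 → i = 59.469°, r = 40.290°, D_min = 137.776°, rainbow angle = 42.224°.
Angular width = |40.929° − 42.224°| = 1.295°.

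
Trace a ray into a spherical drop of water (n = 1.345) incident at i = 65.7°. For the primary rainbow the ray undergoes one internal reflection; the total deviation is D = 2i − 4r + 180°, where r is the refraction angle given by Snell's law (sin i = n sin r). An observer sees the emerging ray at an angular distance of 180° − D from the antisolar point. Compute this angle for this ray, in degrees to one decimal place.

sin r = sin 65.7° / 1.345 = 0.9114/1.345 = 0.6776; r = 42.66°.
D = 2·65.7° − 4·42.66° + 180° = 131.40° − 170.63° + 180° = 140.77°.
Angle from antisolar point = 180° − D = 39.23°.

39.2°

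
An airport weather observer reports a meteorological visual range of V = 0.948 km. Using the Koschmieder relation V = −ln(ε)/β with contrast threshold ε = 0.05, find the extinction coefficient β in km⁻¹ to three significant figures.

3.16 km⁻¹

β = −ln(0.05) / V = 2.996 / 0.948 = 3.1601 km⁻¹.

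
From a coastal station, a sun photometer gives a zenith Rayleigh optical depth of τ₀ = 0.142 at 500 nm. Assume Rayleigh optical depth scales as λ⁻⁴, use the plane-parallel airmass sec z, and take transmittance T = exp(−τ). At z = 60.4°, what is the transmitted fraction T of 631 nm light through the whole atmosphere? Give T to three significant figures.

sec 60.4° = 2.0245.
τ = 0.142 × (500/631)⁴ × 2.0245 = 0.142 × 0.3942 × 2.0245 = 0.1133.
T = exp(−0.1133) = 0.8928.

0.893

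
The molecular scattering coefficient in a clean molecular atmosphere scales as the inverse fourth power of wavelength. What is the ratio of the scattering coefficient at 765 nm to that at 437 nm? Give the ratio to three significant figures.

0.106

Rayleigh scattering ∝ λ⁻⁴, so the ratio of coefficients is the inverse fourth power of the wavelength ratio.
σ(765)/σ(437) = (437/765)⁴ = (0.5712)⁴ = 0.1065.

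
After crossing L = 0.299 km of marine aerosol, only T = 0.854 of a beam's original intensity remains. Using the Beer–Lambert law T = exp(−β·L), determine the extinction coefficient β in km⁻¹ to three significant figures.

0.528 km⁻¹

Beer–Lambert: T = exp(−βL) ⇒ β = −ln(T)/L = −ln(0.854)/0.299 = 0.1578/0.299 = 0.5278 km⁻¹.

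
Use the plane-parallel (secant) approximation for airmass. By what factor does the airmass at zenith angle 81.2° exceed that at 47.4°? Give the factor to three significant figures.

4.42

X(81.2°)/X(47.4°) = sec 81.2° / sec 47.4° = cos 47.4° / cos 81.2° = 0.6769/0.1530 = 4.4244.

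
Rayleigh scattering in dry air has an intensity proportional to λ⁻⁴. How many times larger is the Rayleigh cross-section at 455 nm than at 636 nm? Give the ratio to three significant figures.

3.82

Rayleigh scattering ∝ λ⁻⁴, so the ratio of coefficients is the inverse fourth power of the wavelength ratio.
σ(455)/σ(636) = (636/455)⁴ = (1.3978)⁴ = 3.818.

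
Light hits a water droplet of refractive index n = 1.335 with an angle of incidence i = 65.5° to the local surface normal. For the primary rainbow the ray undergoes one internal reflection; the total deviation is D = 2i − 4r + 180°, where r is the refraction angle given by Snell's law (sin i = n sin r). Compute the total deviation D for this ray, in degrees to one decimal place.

sin r = sin 65.5° / 1.335 = 0.9100/1.335 = 0.6816; r = 42.97°.
D = 2·65.5° − 4·42.97° + 180° = 131.00° − 171.88° + 180° = 139.12°.

139.1°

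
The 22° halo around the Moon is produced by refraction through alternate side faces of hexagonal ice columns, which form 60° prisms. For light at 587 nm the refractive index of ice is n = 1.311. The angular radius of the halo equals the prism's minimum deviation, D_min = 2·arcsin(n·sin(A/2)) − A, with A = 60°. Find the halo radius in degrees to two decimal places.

n·sin(A/2) = 1.311 × sin 30° = 1.311 × 0.5000 = 0.6555.
D_min = 2·arcsin(0.6555) − 60° = 2 × 40.958° − 60° = 21.915°.

21.92°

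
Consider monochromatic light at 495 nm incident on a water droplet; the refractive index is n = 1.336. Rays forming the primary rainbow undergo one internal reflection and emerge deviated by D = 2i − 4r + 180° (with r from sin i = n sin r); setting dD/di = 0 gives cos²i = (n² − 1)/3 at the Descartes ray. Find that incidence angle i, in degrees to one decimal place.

cos²i = (1.336² − 1)/3 = (1.78490 − 1)/3 = 0.26163.
cos i = 0.51150, so i = 59.236°.

59.2°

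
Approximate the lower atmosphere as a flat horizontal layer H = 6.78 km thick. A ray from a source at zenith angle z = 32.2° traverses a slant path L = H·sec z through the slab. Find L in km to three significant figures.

8.01 km

sec z = 1/cos 32.2° = 1.1818.
L = 6.78 × 1.1818 = 8.012 km.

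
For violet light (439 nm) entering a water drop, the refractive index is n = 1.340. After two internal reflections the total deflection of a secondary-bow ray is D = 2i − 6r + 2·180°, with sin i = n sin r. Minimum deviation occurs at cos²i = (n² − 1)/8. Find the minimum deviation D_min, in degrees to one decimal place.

232.7°

cos²i = (1.79560 − 1)/8 = 0.09945; i = arccos(0.31536) = 71.618°.
sin r = sin 71.618°/1.340 = 0.70819; r = 45.088°.
D_min = 2·71.618° − 6·45.088° + 360° = 232.709°.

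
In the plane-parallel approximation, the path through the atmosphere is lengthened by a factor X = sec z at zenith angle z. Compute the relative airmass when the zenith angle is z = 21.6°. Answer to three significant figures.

1.08

X = sec z = 1/cos 21.6° = 1/0.9298 = 1.0755.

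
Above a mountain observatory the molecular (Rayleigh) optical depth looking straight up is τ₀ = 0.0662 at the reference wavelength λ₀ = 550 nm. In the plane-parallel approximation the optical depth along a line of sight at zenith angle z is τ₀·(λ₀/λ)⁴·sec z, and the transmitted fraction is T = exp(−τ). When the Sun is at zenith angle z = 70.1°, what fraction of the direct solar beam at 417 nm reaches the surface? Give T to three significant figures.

0.555

sec 70.1° = 2.9379.
τ = 0.0662 × (550/417)⁴ × 2.9379 = 0.0662 × 3.0263 × 2.9379 = 0.5886.
T = exp(−0.5886) = 0.5551.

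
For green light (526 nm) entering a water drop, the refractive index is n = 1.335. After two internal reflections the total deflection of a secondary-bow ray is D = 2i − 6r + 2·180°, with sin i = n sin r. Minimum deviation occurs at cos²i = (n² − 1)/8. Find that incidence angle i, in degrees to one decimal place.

71.8°

cos²i = (1.335² − 1)/8 = (1.78222 − 1)/8 = 0.09778.
cos i = 0.31269, so i = 71.778°.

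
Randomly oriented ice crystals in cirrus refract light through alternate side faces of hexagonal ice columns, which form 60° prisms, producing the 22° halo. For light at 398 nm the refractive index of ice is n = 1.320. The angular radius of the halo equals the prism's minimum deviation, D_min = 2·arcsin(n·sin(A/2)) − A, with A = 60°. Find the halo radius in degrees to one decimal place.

22.6°

n·sin(A/2) = 1.320 × sin 30° = 1.320 × 0.5000 = 0.6600.
D_min = 2·arcsin(0.6600) − 60° = 2 × 41.300° − 60° = 22.600°.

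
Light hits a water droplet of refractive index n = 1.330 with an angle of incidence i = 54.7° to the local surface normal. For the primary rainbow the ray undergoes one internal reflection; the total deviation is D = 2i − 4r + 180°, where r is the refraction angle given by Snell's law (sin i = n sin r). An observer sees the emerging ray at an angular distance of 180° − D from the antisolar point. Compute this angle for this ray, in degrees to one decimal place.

sin r = sin 54.7° / 1.330 = 0.8161/1.330 = 0.6136; r = 37.85°.
D = 2·54.7° − 4·37.85° + 180° = 109.40° − 151.41° + 180° = 137.99°.
Angle from antisolar point = 180° − D = 42.01°.

42.0°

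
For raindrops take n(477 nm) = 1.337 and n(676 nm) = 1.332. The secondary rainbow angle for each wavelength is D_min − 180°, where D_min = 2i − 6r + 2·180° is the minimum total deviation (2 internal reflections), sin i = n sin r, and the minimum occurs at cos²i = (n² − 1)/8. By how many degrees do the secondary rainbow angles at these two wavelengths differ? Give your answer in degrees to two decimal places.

1.31°

At 477 nm (n = 1.337): cos²i = 0.09845 → i = 71.714°, r = 45.249°, D_min = 231.934°, rainbow angle = 51.934°.
At 676 nm (n = 1.332): cos²i = 0.09678 → i = 71.875°, r = 45.520°, D_min = 230.628°, rainbow angle = 50.628°.
Angular width = |51.934° − 50.628°| = 1.305°.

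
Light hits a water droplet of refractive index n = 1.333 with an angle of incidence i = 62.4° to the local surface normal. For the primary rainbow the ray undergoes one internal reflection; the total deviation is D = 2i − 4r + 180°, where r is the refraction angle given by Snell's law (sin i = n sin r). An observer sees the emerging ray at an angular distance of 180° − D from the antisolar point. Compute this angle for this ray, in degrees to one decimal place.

sin r = sin 62.4° / 1.333 = 0.8862/1.333 = 0.6648; r = 41.67°.
D = 2·62.4° − 4·41.67° + 180° = 124.80° − 166.67° + 180° = 138.13°.
Angle from antisolar point = 180° − D = 41.87°.

41.9°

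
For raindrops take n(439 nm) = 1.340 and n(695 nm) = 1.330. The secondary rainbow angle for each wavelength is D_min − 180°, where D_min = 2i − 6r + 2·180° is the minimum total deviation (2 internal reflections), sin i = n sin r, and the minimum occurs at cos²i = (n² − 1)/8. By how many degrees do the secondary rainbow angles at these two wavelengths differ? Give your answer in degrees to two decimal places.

2.61°

At 439 nm (n = 1.340): cos²i = 0.09945 → i = 71.618°, r = 45.088°, D_min = 232.709°, rainbow angle = 52.709°.
At 695 nm (n = 1.330): cos²i = 0.09611 → i = 71.940°, r = 45.630°, D_min = 230.101°, rainbow angle = 50.101°.
Angular width = |52.709° − 50.101°| = 2.608°.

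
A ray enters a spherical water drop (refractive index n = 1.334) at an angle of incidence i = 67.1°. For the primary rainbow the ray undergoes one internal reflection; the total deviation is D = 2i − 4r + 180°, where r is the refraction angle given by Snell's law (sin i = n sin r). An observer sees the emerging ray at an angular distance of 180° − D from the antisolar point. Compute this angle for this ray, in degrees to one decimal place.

sin r = sin 67.1° / 1.334 = 0.9212/1.334 = 0.6905; r = 43.67°.
D = 2·67.1° − 4·43.67° + 180° = 134.20° − 174.69° + 180° = 139.51°.
Angle from antisolar point = 180° − D = 40.49°.

40.5°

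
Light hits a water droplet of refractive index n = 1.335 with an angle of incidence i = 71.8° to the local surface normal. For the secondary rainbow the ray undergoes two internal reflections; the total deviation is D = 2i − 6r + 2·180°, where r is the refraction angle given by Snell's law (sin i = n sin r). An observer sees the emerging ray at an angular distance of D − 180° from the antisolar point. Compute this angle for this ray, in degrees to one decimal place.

51.4°

sin r = sin 71.8° / 1.335 = 0.9500/1.335 = 0.7116; r = 45.36°.
D = 2·71.8° − 6·45.36° + 2·180° = 143.60° − 272.19° + 360° = 231.41°.
Angle from antisolar point = D − 180° = 51.41°.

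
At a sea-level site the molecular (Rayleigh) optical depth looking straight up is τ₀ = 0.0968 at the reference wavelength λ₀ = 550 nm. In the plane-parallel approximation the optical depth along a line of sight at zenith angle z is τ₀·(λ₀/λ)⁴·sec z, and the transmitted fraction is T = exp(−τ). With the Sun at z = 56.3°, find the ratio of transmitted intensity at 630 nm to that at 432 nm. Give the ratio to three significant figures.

1.43

Airmass: sec 56.3° = 1.8023.
τ(630 nm) = 0.0968 × (550/630)⁴ × 1.8023 = 0.0968 × 0.5809 × 1.8023 = 0.1013.
τ(432 nm) = 0.0968 × (550/432)⁴ × 1.8023 = 0.0968 × 2.6273 × 1.8023 = 0.4584.
T(630)/T(432) = exp(τ_B − τ_A) = exp(0.3570) = 1.4291.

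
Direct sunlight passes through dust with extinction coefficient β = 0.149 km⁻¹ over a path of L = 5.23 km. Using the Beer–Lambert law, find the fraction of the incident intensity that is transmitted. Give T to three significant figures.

0.459

τ = β·L = 0.149 × 5.23 = 0.7793.
T = exp(−0.7793) = 0.4587.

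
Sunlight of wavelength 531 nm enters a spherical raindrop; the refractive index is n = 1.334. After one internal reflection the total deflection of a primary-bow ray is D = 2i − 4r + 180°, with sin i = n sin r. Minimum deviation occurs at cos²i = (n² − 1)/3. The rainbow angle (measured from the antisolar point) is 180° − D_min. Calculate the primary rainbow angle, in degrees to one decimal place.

cos²i = (1.77956 − 1)/3 = 0.25985; i = arccos(0.50976) = 59.352°.
sin r = sin 59.352°/1.334 = 0.64492; r = 40.159°.
D_min = 2·59.352° − 4·40.159° + 180° = 138.067°.
Rainbow angle = 180° − D_min = 41.933°.

41.9°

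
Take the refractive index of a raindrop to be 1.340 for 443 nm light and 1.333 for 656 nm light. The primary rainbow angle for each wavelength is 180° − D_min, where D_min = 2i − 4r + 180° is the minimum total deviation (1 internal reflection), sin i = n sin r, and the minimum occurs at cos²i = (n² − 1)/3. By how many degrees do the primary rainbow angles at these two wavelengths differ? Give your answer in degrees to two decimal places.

At 443 nm (n = 1.340): cos²i = 0.26520 → i = 59.004°, r = 39.770°, D_min = 138.929°, rainbow angle = 41.071°.
At 656 nm (n = 1.333): cos²i = 0.25896 → i = 59.410°, r = 40.225°, D_min = 137.922°, rainbow angle = 42.078°.
Angular width = |41.071° − 42.078°| = 1.007°.

1.01°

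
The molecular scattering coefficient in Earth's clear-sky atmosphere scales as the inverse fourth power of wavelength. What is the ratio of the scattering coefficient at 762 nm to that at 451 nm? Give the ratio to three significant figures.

0.123

Rayleigh scattering ∝ λ⁻⁴, so the ratio of coefficients is the inverse fourth power of the wavelength ratio.
σ(762)/σ(451) = (451/762)⁴ = (0.5919)⁴ = 0.1227.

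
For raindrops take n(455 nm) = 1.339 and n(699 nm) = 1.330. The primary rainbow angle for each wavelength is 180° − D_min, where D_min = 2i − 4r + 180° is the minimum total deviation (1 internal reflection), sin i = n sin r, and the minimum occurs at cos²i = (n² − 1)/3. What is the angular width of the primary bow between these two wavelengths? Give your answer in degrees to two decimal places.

1.30°

At 455 nm (n = 1.339): cos²i = 0.26431 → i = 59.062°, r = 39.834°, D_min = 138.786°, rainbow angle = 41.214°.
At 699 nm (n = 1.330): cos²i = 0.25630 → i = 59.585°, r = 40.422°, D_min = 137.484°, rainbow angle = 42.516°.
Angular width = |41.214° − 42.516°| = 1.303°.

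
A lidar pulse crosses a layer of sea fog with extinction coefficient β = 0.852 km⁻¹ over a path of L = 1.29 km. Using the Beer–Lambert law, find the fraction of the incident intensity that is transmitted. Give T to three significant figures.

0.333

τ = β·L = 0.852 × 1.29 = 1.0991.
T = exp(−1.0991) = 0.3332.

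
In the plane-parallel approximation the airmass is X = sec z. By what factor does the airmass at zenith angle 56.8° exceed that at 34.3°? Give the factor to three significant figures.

X(56.8°)/X(34.3°) = sec 56.8° / sec 34.3° = cos 34.3° / cos 56.8° = 0.8261/0.5476 = 1.5087.

1.51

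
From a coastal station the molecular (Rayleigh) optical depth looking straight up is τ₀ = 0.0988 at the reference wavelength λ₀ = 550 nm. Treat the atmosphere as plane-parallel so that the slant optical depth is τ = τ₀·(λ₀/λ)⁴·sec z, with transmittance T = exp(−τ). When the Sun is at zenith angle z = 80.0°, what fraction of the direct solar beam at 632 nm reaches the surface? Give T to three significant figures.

0.722

sec 80.0° = 5.7588.
τ = 0.0988 × (550/632)⁴ × 5.7588 = 0.0988 × 0.5736 × 5.7588 = 0.3263.
T = exp(−0.3263) = 0.7216.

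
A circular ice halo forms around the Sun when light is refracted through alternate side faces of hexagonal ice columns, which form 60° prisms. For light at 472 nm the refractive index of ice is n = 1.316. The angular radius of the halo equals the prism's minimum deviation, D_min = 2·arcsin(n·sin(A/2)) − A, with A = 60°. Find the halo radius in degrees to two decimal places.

n·sin(A/2) = 1.316 × sin 30° = 1.316 × 0.5000 = 0.6580.
D_min = 2·arcsin(0.6580) − 60° = 2 × 41.148° − 60° = 22.295°.

22.30°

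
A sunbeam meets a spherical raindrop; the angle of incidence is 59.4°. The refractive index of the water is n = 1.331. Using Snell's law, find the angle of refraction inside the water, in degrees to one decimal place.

Snell: sin θ_r = sin θ_i / n = sin 59.4° / 1.331 = 0.8607 / 1.331 = 0.6467.
θ_r = arcsin(0.6467) = 40.29°.

40.3°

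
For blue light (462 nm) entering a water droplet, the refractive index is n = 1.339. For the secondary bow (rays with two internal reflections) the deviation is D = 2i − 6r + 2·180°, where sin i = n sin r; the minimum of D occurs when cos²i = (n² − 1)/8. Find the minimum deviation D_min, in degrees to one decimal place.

cos²i = (1.79292 − 1)/8 = 0.09912; i = arccos(0.31483) = 71.650°.
sin r = sin 71.650°/1.339 = 0.70885; r = 45.141°.
D_min = 2·71.650° − 6·45.141° + 360° = 232.451°.

232.5°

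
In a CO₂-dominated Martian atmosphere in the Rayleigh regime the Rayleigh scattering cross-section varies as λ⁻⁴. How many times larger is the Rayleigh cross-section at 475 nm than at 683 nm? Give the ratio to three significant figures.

4.27

Rayleigh scattering ∝ λ⁻⁴, so the ratio of coefficients is the inverse fourth power of the wavelength ratio.
σ(475)/σ(683) = (683/475)⁴ = (1.4379)⁴ = 4.275.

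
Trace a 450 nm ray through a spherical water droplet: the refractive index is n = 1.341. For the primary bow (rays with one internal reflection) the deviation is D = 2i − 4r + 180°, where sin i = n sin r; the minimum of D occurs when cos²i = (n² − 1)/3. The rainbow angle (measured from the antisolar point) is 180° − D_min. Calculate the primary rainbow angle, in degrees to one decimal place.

40.9°

cos²i = (1.79828 − 1)/3 = 0.26609; i = arccos(0.51584) = 58.946°.
sin r = sin 58.946°/1.341 = 0.63884; r = 39.705°.
D_min = 2·58.946° − 4·39.705° + 180° = 139.071°.
Rainbow angle = 180° − D_min = 40.929°.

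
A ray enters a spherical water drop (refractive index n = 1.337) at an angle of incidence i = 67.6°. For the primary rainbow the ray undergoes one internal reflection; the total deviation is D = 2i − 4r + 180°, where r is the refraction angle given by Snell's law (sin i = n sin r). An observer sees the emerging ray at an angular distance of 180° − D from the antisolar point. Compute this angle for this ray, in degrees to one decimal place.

39.8°

sin r = sin 67.6° / 1.337 = 0.9245/1.337 = 0.6915; r = 43.75°.
D = 2·67.6° − 4·43.75° + 180° = 135.20° − 175.00° + 180° = 140.20°.
Angle from antisolar point = 180° − D = 39.80°.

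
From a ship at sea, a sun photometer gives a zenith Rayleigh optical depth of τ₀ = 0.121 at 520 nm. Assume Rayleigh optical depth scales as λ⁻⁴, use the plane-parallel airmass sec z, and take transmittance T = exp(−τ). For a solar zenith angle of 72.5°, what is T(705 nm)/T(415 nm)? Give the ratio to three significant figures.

Airmass: sec 72.5° = 3.3255.
τ(705 nm) = 0.121 × (520/705)⁴ × 3.3255 = 0.121 × 0.2960 × 3.3255 = 0.1191.
τ(415 nm) = 0.121 × (520/415)⁴ × 3.3255 = 0.121 × 2.4650 × 3.3255 = 0.9919.
T(705)/T(415) = exp(τ_B − τ_A) = exp(0.8728) = 2.3936.

2.39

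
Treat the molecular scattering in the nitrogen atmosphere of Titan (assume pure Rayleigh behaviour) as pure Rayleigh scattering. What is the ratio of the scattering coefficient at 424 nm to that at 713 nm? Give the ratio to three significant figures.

Rayleigh scattering ∝ λ⁻⁴, so the ratio of coefficients is the inverse fourth power of the wavelength ratio.
σ(424)/σ(713) = (713/424)⁴ = (1.6816)⁴ = 7.996.

8.00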